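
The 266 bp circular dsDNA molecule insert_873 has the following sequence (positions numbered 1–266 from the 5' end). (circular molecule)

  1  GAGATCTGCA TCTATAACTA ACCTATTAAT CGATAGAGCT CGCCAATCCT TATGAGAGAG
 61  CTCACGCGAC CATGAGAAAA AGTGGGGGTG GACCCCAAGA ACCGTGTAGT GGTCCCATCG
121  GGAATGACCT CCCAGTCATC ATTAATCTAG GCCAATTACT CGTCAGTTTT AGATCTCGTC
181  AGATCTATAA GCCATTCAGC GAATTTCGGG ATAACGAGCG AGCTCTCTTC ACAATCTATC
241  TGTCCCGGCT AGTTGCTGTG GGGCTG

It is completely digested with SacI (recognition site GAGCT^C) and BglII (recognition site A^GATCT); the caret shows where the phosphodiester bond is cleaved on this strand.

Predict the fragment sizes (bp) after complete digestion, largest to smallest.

SacI sites (GAGCTC) start at positions 36, 58, 220.
SacI cuts after base 5 of each site (before the last base), so after positions 40, 62, 224.
BglII sites (AGATCT) start at positions 2, 171, 181.
BglII cuts after the first base of each site, so after positions 2, 171, 181.
Combined cut positions: 2, 40, 62, 171, 181, 224.
Circular molecule, 6 cuts → 6 fragments:
  3–40 → 38 bp
  41–62 → 22 bp
  63–171 → 109 bp
  172–181 → 10 bp
  182–224 → 43 bp
  225–266 then 1–2 → 42 + 2 = 44 bp
Sorted largest to smallest: 109, 44, 43, 38, 22, 10 bp.

109, 44, 43, 38, 22, 10 bp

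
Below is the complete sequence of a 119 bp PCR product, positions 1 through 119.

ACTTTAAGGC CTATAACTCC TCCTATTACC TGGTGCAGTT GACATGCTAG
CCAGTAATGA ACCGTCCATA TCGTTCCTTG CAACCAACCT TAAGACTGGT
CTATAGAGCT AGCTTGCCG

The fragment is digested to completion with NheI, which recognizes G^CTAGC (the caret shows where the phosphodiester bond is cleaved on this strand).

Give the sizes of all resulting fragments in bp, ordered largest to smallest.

62, 46, 11 bp

NheI sites (GCTAGC) start at positions 46, 108.
NheI cuts after the first base of each site, so after positions 46, 108.
Linear molecule, 2 cuts → 3 fragments:
  1–46 → 46 bp
  47–108 → 62 bp
  109–119 → 11 bp
Sorted largest to smallest: 62, 46, 11 bp.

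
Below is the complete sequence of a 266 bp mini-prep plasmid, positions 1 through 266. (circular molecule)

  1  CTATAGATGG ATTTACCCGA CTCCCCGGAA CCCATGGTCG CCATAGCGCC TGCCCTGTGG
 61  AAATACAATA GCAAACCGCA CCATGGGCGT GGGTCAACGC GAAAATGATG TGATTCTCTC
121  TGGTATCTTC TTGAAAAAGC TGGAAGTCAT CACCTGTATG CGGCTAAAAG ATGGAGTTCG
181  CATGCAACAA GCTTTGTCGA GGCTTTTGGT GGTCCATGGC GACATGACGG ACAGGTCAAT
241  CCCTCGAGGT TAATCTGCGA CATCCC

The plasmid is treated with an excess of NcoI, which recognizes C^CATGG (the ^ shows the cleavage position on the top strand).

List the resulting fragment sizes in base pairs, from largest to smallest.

133, 84, 49 bp

NcoI sites (CCATGG) start at positions 32, 81, 214.
NcoI cuts after the first base of each site, so after positions 32, 81, 214.
Circular molecule, 3 cuts → 3 fragments:
  33–81 → 49 bp
  82–214 → 133 bp
  215–266 then 1–32 → 52 + 32 = 84 bp
Sorted largest to smallest: 133, 84, 49 bp.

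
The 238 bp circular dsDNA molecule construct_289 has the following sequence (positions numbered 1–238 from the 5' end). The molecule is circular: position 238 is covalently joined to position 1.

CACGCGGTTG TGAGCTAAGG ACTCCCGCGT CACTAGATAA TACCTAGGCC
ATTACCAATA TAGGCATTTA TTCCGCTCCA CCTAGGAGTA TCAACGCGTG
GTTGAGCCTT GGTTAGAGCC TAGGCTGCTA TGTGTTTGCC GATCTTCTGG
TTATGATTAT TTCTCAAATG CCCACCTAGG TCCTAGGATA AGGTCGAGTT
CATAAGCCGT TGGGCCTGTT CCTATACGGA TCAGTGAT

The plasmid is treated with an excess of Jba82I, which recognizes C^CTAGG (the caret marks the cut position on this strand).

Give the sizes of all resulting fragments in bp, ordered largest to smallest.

99, 56, 38, 38, 7 bp

Jba82I sites (CCTAGG) start at positions 43, 81, 119, 175, 182.
Jba82I cuts after the first base of each site, so after positions 43, 81, 119, 175, 182.
Circular molecule, 5 cuts → 5 fragments:
  44–81 → 38 bp
  82–119 → 38 bp
  120–175 → 56 bp
  176–182 → 7 bp
  183–238 then 1–43 → 56 + 43 = 99 bp
Sorted largest to smallest: 99, 56, 38, 38, 7 bp.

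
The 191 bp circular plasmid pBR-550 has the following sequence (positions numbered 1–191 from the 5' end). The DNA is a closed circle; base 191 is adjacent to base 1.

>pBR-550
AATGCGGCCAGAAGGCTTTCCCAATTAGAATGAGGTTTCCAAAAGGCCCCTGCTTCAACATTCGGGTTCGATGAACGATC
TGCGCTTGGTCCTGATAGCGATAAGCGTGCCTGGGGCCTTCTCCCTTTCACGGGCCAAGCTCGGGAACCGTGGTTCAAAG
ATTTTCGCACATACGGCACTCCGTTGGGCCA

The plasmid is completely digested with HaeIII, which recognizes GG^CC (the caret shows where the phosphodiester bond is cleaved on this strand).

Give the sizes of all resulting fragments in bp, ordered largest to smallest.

HaeIII sites (GGCC) start at positions 6, 45, 115, 133, 187.
HaeIII cuts after base 2 of each site, so after positions 7, 46, 116, 134, 188.
Circular molecule, 5 cuts → 5 fragments:
  8–46 → 39 bp
  47–116 → 70 bp
  117–134 → 18 bp
  135–188 → 54 bp
  189–191 then 1–7 → 3 + 7 = 10 bp
Sorted largest to smallest: 70, 54, 39, 18, 10 bp.

70, 54, 39, 18, 10 bp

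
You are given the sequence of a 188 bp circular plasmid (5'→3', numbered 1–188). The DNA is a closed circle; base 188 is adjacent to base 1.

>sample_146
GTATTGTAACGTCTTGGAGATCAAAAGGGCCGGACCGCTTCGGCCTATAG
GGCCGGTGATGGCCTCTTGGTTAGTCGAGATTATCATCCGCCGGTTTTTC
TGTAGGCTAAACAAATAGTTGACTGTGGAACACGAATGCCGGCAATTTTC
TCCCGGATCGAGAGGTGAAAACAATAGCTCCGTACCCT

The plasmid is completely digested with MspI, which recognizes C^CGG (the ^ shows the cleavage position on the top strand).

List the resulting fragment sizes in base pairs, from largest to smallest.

MspI sites (CCGG) start at positions 30, 53, 91, 139, 153.
MspI cuts after the first base of each site, so after positions 30, 53, 91, 139, 153.
Circular molecule, 5 cuts → 5 fragments:
  31–53 → 23 bp
  54–91 → 38 bp
  92–139 → 48 bp
  140–153 → 14 bp
  154–188 then 1–30 → 35 + 30 = 65 bp
Sorted largest to smallest: 65, 48, 38, 23, 14 bp.

65, 48, 38, 23, 14 bp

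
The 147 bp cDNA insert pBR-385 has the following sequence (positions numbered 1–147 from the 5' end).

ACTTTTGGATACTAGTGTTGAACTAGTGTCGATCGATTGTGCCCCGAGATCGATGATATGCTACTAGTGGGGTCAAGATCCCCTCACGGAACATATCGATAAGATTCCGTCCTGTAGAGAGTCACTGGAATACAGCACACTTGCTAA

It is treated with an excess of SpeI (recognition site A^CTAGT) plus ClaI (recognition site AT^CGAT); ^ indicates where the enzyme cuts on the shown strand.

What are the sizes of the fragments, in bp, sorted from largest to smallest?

SpeI sites (ACTAGT) start at positions 11, 22, 63.
SpeI cuts after the first base of each site, so after positions 11, 22, 63.
ClaI sites (ATCGAT) start at positions 32, 49, 95.
ClaI cuts after base 2 of each site, so after positions 33, 50, 96.
Combined cut positions: 11, 22, 33, 50, 63, 96.
Linear molecule, 6 cuts → 7 fragments:
  1–11 → 11 bp
  12–22 → 11 bp
  23–33 → 11 bp
  34–50 → 17 bp
  51–63 → 13 bp
  64–96 → 33 bp
  97–147 → 51 bp
Sorted largest to smallest: 51, 33, 17, 13, 11, 11, 11 bp.

51, 33, 17, 13, 11, 11, 11 bp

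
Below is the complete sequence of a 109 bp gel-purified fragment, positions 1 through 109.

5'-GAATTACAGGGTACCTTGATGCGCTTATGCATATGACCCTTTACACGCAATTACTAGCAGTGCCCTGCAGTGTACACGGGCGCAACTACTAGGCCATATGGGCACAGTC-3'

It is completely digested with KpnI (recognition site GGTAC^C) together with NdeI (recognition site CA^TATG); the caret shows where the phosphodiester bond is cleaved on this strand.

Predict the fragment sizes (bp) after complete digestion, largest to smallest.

The KpnI site (GGTACC) starts at position 10.
KpnI cuts after base 5 of each site (before the last base), so after position 14.
NdeI sites (CATATG) start at positions 30, 95.
NdeI cuts after base 2 of each site, so after positions 31, 96.
Combined cut positions: 14, 31, 96.
Linear molecule, 3 cuts → 4 fragments:
  1–14 → 14 bp
  15–31 → 17 bp
  32–96 → 65 bp
  97–109 → 13 bp
Sorted largest to smallest: 65, 17, 14, 13 bp.

65, 17, 14, 13 bp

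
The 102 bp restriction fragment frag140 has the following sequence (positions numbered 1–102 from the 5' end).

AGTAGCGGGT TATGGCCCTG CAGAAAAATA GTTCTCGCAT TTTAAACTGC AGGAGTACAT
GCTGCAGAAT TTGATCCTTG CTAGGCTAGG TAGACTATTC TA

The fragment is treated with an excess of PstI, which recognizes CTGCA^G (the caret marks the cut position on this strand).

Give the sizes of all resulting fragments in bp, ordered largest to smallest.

36, 29, 22, 15 bp

PstI sites (CTGCAG) start at positions 18, 47, 62.
PstI cuts after base 5 of each site (before the last base), so after positions 22, 51, 66.
Linear molecule, 3 cuts → 4 fragments:
  1–22 → 22 bp
  23–51 → 29 bp
  52–66 → 15 bp
  67–102 → 36 bp
Sorted largest to smallest: 36, 29, 22, 15 bp.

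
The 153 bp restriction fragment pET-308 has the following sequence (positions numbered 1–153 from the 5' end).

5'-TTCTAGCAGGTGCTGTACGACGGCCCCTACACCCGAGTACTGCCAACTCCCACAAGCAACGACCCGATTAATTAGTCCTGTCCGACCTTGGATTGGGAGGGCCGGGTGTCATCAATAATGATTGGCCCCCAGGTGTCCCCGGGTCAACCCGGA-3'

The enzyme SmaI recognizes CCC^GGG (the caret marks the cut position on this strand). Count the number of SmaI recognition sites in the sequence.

1

CCCGGG occurs starting at position 138.
SmaI cuts at 1 site.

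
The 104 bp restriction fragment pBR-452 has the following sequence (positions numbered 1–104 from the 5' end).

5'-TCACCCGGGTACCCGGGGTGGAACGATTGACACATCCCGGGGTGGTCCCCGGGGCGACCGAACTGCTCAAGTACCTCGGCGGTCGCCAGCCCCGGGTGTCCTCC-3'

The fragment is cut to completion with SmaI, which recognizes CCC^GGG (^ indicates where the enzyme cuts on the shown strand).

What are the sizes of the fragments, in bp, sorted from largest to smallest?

43, 24, 12, 11, 8, 6 bp

SmaI sites (CCCGGG) start at positions 4, 12, 36, 48, 91.
SmaI cuts after base 3 of each site, so after positions 6, 14, 38, 50, 93.
Linear molecule, 5 cuts → 6 fragments:
  1–6 → 6 bp
  7–14 → 8 bp
  15–38 → 24 bp
  39–50 → 12 bp
  51–93 → 43 bp
  94–104 → 11 bp
Sorted largest to smallest: 43, 24, 12, 11, 8, 6 bp.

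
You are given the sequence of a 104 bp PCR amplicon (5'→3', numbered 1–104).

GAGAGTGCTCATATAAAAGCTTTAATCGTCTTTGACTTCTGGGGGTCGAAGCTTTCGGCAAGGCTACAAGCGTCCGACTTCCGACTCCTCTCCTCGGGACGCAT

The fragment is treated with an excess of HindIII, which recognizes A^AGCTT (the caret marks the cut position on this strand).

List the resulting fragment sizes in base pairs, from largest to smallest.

55, 32, 17 bp

HindIII sites (AAGCTT) start at positions 17, 49.
HindIII cuts after the first base of each site, so after positions 17, 49.
Linear molecule, 2 cuts → 3 fragments:
  1–17 → 17 bp
  18–49 → 32 bp
  50–104 → 55 bp
Sorted largest to smallest: 55, 32, 17 bp.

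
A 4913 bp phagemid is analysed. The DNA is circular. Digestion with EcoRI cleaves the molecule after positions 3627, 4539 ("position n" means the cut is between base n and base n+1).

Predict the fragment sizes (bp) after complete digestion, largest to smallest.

Circular molecule, 2 cuts → 2 fragments:
  4539 − 3627 = 912 bp
  wrap: 4913 − 4539 + 3627 = 4001 bp
Sorted largest to smallest: 4001, 912 bp.

4001, 912 bp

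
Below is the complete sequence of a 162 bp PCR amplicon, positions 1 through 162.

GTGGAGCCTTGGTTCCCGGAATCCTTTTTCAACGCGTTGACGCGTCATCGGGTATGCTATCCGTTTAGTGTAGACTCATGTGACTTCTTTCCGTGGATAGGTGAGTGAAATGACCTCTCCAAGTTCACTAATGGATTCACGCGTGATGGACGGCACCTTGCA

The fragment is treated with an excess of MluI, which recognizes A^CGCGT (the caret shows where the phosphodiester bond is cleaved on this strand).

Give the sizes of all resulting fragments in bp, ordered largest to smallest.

MluI sites (ACGCGT) start at positions 32, 40, 139.
MluI cuts after the first base of each site, so after positions 32, 40, 139.
Linear molecule, 3 cuts → 4 fragments:
  1–32 → 32 bp
  33–40 → 8 bp
  41–139 → 99 bp
  140–162 → 23 bp
Sorted largest to smallest: 99, 32, 23, 8 bp.

99, 32, 23, 8 bp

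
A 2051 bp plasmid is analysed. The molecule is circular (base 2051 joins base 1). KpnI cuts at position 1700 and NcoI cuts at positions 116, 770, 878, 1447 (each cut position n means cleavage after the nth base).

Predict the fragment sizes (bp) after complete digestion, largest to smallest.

654, 569, 467, 253, 108 bp

Combined cut positions (sorted): 116, 770, 878, 1447, 1700.
Circular molecule, 5 cuts → 5 fragments:
  770 − 116 = 654 bp
  878 − 770 = 108 bp
  1447 − 878 = 569 bp
  1700 − 1447 = 253 bp
  wrap: 2051 − 1700 + 116 = 467 bp
Sorted largest to smallest: 654, 569, 467, 253, 108 bp.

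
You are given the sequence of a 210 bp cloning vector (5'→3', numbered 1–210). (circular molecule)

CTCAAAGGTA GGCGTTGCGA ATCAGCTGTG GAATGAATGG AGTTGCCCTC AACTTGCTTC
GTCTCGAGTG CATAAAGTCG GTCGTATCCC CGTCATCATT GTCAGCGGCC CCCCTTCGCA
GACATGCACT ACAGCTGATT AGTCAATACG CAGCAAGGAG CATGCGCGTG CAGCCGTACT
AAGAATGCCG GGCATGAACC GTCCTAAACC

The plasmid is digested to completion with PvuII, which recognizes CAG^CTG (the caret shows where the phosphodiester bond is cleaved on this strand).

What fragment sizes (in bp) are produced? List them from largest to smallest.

109, 101 bp

PvuII sites (CAGCTG) start at positions 23, 132.
PvuII cuts after base 3 of each site, so after positions 25, 134.
Circular molecule, 2 cuts → 2 fragments:
  26–134 → 109 bp
  135–210 then 1–25 → 76 + 25 = 101 bp
Sorted largest to smallest: 109, 101 bp.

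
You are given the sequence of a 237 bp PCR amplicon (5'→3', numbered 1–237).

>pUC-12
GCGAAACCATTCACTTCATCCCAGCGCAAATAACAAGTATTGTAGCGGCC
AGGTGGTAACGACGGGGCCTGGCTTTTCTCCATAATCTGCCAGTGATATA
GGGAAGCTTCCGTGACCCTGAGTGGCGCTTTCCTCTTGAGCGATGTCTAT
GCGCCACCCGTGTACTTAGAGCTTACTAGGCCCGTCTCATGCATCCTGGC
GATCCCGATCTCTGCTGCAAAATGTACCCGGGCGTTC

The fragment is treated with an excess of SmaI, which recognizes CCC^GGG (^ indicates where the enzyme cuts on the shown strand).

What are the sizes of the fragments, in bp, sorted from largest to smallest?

229, 8 bp

The SmaI site (CCCGGG) starts at position 227.
SmaI cuts after base 3 of each site, so after position 229.
Linear molecule, 1 cut → 2 fragments:
  1–229 → 229 bp
  230–237 → 8 bp
Sorted largest to smallest: 229, 8 bp.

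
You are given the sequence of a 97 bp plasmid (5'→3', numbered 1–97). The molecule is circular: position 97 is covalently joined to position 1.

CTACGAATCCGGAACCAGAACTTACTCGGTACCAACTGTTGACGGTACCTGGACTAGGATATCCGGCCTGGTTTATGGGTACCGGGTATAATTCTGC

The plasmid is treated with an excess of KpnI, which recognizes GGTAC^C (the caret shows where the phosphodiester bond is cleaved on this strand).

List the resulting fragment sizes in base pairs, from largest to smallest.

47, 34, 16 bp

KpnI sites (GGTACC) start at positions 28, 44, 78.
KpnI cuts after base 5 of each site (before the last base), so after positions 32, 48, 82.
Circular molecule, 3 cuts → 3 fragments:
  33–48 → 16 bp
  49–82 → 34 bp
  83–97 then 1–32 → 15 + 32 = 47 bp
Sorted largest to smallest: 47, 34, 16 bp.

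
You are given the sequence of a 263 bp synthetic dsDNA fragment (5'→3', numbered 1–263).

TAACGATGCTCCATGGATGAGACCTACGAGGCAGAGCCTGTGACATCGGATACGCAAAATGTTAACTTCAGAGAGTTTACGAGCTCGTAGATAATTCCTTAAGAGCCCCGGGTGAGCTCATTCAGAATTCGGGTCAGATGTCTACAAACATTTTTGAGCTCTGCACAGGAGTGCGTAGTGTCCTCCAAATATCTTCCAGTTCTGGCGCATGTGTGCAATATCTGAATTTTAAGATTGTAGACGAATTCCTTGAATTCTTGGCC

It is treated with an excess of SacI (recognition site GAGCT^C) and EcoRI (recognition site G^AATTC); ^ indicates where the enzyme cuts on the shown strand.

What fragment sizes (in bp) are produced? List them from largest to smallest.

85, 83, 35, 33, 11, 9, 7 bp

SacI sites (GAGCTC) start at positions 81, 114, 156.
SacI cuts after base 5 of each site (before the last base), so after positions 85, 118, 160.
EcoRI sites (GAATTC) start at positions 125, 243, 252.
EcoRI cuts after the first base of each site, so after positions 125, 243, 252.
Combined cut positions: 85, 118, 125, 160, 243, 252.
Linear molecule, 6 cuts → 7 fragments:
  1–85 → 85 bp
  86–118 → 33 bp
  119–125 → 7 bp
  126–160 → 35 bp
  161–243 → 83 bp
  244–252 → 9 bp
  253–263 → 11 bp
Sorted largest to smallest: 85, 83, 35, 33, 11, 9, 7 bp.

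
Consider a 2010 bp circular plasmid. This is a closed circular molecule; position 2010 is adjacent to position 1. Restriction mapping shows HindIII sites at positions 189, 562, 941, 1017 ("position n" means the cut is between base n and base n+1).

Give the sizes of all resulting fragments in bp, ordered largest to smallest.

1182, 379, 373, 76 bp

Circular molecule, 4 cuts → 4 fragments:
  562 − 189 = 373 bp
  941 − 562 = 379 bp
  1017 − 941 = 76 bp
  wrap: 2010 − 1017 + 189 = 1182 bp
Sorted largest to smallest: 1182, 379, 373, 76 bp.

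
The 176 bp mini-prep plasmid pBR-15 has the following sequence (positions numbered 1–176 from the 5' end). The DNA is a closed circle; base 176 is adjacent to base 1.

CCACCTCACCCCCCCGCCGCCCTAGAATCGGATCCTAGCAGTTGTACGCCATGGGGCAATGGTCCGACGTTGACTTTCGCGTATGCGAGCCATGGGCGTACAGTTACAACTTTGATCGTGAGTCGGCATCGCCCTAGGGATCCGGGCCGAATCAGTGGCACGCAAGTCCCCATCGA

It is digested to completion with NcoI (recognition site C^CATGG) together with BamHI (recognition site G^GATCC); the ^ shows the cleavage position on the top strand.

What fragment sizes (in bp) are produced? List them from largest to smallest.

68, 48, 41, 19 bp

NcoI sites (CCATGG) start at positions 49, 90.
NcoI cuts after the first base of each site, so after positions 49, 90.
BamHI sites (GGATCC) start at positions 30, 138.
BamHI cuts after the first base of each site, so after positions 30, 138.
Combined cut positions: 30, 49, 90, 138.
Circular molecule, 4 cuts → 4 fragments:
  31–49 → 19 bp
  50–90 → 41 bp
  91–138 → 48 bp
  139–176 then 1–30 → 38 + 30 = 68 bp
Sorted largest to smallest: 68, 48, 41, 19 bp.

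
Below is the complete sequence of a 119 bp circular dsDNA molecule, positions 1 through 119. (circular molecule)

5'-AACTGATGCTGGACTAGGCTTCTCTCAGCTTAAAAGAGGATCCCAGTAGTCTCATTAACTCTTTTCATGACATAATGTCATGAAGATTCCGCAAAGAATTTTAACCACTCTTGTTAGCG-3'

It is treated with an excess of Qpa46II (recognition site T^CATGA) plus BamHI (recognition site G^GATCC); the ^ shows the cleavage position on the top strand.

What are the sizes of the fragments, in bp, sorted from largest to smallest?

Qpa46II sites (TCATGA) start at positions 65, 78.
Qpa46II cuts after the first base of each site, so after positions 65, 78.
The BamHI site (GGATCC) starts at position 38.
BamHI cuts after the first base of each site, so after position 38.
Combined cut positions: 38, 65, 78.
Circular molecule, 3 cuts → 3 fragments:
  39–65 → 27 bp
  66–78 → 13 bp
  79–119 then 1–38 → 41 + 38 = 79 bp
Sorted largest to smallest: 79, 27, 13 bp.

79, 27, 13 bp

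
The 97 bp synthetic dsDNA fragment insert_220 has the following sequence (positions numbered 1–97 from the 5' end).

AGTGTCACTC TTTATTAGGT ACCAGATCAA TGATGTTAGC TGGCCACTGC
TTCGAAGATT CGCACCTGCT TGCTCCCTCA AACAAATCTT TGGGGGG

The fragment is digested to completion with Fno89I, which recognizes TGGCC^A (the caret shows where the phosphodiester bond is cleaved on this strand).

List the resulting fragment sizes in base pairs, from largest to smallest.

The Fno89I site (TGGCCA) starts at position 41.
Fno89I cuts after base 5 of each site (before the last base), so after position 45.
Linear molecule, 1 cut → 2 fragments:
  1–45 → 45 bp
  46–97 → 52 bp
Sorted largest to smallest: 52, 45 bp.

52, 45 bp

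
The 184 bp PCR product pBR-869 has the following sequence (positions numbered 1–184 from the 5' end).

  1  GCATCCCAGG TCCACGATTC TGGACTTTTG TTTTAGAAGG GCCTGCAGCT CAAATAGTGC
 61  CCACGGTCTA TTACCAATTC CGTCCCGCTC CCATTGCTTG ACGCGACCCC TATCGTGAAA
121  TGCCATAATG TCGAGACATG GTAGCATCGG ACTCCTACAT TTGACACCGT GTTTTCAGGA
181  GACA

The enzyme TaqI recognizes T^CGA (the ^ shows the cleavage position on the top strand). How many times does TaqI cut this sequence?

1

TCGA occurs starting at position 131.
TaqI cuts at 1 site.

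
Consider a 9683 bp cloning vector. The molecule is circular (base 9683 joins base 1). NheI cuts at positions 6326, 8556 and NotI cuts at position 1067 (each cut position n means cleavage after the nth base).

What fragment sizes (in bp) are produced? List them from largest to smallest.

5259, 2230, 2194 bp

Combined cut positions (sorted): 1067, 6326, 8556.
Circular molecule, 3 cuts → 3 fragments:
  6326 − 1067 = 5259 bp
  8556 − 6326 = 2230 bp
  wrap: 9683 − 8556 + 1067 = 2194 bp
Sorted largest to smallest: 5259, 2230, 2194 bp.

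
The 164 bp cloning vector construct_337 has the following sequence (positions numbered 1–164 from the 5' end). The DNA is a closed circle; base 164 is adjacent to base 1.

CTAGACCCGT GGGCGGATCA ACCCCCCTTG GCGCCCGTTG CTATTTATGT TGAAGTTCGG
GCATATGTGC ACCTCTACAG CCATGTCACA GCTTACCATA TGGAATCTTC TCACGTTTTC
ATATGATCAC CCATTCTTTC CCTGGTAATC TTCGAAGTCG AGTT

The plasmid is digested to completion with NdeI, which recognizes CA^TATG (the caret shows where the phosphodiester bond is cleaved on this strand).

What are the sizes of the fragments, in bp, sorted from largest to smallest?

NdeI sites (CATATG) start at positions 62, 97, 120.
NdeI cuts after base 2 of each site, so after positions 63, 98, 121.
Circular molecule, 3 cuts → 3 fragments:
  64–98 → 35 bp
  99–121 → 23 bp
  122–164 then 1–63 → 43 + 63 = 106 bp
Sorted largest to smallest: 106, 35, 23 bp.

106, 35, 23 bp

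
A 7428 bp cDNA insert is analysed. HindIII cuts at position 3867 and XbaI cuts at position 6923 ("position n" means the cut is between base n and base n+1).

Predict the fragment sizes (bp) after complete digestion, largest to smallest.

3867, 3056, 505 bp

Combined cut positions (sorted): 3867, 6923.
Linear molecule, 2 cuts → 3 fragments:
  3867 − 0 = 3867 bp
  6923 − 3867 = 3056 bp
  7428 − 6923 = 505 bp
Sorted largest to smallest: 3867, 3056, 505 bp.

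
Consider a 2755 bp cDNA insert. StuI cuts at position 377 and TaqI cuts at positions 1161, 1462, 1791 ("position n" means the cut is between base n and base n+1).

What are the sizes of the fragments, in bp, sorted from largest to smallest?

Combined cut positions (sorted): 377, 1161, 1462, 1791.
Linear molecule, 4 cuts → 5 fragments:
  377 − 0 = 377 bp
  1161 − 377 = 784 bp
  1462 − 1161 = 301 bp
  1791 − 1462 = 329 bp
  2755 − 1791 = 964 bp
Sorted largest to smallest: 964, 784, 377, 329, 301 bp.

964, 784, 377, 329, 301 bp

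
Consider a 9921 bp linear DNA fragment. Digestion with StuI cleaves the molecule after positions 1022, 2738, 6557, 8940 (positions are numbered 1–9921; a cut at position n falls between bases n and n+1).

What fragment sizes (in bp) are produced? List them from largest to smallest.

Linear molecule, 4 cuts → 5 fragments:
  1022 − 0 = 1022 bp
  2738 − 1022 = 1716 bp
  6557 − 2738 = 3819 bp
  8940 − 6557 = 2383 bp
  9921 − 8940 = 981 bp
Sorted largest to smallest: 3819, 2383, 1716, 1022, 981 bp.

3819, 2383, 1716, 1022, 981 bp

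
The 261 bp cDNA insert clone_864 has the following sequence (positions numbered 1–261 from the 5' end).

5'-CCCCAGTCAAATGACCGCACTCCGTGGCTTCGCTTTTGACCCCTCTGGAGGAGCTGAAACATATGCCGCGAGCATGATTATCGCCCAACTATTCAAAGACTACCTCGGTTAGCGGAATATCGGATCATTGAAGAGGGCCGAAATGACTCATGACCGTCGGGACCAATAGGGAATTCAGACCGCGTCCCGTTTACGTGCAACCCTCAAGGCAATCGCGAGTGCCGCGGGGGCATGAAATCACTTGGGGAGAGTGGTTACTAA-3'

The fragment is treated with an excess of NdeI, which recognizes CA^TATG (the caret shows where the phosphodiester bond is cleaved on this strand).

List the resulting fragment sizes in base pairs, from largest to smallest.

200, 61 bp

The NdeI site (CATATG) starts at position 60.
NdeI cuts after base 2 of each site, so after position 61.
Linear molecule, 1 cut → 2 fragments:
  1–61 → 61 bp
  62–261 → 200 bp
Sorted largest to smallest: 200, 61 bp.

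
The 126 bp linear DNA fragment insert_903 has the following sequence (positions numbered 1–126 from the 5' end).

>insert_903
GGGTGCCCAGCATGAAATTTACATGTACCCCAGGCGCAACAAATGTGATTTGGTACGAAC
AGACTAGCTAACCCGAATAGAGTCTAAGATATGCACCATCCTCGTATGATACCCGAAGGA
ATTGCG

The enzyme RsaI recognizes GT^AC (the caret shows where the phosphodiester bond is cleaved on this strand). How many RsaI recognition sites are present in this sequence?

2

GTAC occurs starting at positions 25, 53.
RsaI cuts at 2 sites.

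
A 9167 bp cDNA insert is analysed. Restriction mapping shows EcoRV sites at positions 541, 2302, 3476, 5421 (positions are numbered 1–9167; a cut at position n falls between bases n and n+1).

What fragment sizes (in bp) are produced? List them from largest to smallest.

3746, 1945, 1761, 1174, 541 bp

Linear molecule, 4 cuts → 5 fragments:
  541 − 0 = 541 bp
  2302 − 541 = 1761 bp
  3476 − 2302 = 1174 bp
  5421 − 3476 = 1945 bp
  9167 − 5421 = 3746 bp
Sorted largest to smallest: 3746, 1945, 1761, 1174, 541 bp.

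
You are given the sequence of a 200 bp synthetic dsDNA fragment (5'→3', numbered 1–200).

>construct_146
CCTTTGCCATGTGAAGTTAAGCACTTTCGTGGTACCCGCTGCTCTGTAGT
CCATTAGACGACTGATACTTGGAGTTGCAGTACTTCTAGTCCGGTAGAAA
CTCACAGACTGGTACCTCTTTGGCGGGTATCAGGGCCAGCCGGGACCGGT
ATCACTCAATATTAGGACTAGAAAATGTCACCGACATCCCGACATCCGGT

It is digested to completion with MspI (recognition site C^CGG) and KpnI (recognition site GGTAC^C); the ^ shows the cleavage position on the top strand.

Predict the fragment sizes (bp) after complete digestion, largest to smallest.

56, 50, 35, 25, 24, 6, 4 bp

MspI sites (CCGG) start at positions 91, 140, 146, 196.
MspI cuts after the first base of each site, so after positions 91, 140, 146, 196.
KpnI sites (GGTACC) start at positions 31, 111.
KpnI cuts after base 5 of each site (before the last base), so after positions 35, 115.
Combined cut positions: 35, 91, 115, 140, 146, 196.
Linear molecule, 6 cuts → 7 fragments:
  1–35 → 35 bp
  36–91 → 56 bp
  92–115 → 24 bp
  116–140 → 25 bp
  141–146 → 6 bp
  147–196 → 50 bp
  197–200 → 4 bp
Sorted largest to smallest: 56, 50, 35, 25, 24, 6, 4 bp.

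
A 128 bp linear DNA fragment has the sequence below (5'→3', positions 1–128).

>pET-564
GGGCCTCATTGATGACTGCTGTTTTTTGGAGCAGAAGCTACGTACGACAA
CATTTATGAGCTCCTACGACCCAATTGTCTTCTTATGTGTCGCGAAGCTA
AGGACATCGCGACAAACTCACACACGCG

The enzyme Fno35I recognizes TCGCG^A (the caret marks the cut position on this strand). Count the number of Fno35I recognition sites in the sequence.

2

TCGCGA occurs starting at positions 90, 107.
Fno35I cuts at 2 sites.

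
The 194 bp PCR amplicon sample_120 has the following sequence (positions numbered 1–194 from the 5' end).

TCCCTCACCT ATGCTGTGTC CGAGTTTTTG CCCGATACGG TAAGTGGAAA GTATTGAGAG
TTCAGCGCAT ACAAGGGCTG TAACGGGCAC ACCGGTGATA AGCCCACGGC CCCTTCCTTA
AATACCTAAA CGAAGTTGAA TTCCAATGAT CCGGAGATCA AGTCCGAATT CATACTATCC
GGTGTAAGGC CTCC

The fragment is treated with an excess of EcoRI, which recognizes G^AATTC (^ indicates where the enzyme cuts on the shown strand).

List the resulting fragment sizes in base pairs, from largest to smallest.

138, 28, 28 bp

EcoRI sites (GAATTC) start at positions 138, 166.
EcoRI cuts after the first base of each site, so after positions 138, 166.
Linear molecule, 2 cuts → 3 fragments:
  1–138 → 138 bp
  139–166 → 28 bp
  167–194 → 28 bp
Sorted largest to smallest: 138, 28, 28 bp.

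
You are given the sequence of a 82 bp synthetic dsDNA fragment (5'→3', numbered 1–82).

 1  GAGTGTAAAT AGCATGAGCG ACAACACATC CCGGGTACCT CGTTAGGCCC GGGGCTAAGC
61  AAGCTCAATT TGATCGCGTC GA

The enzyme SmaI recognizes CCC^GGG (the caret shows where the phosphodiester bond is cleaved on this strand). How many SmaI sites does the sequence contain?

CCCGGG occurs starting at positions 30, 48.
SmaI cuts at 2 sites.

2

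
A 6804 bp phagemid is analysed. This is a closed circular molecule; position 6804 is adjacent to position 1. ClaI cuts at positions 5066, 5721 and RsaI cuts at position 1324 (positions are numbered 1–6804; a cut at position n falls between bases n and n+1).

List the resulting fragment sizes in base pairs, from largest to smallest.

Combined cut positions (sorted): 1324, 5066, 5721.
Circular molecule, 3 cuts → 3 fragments:
  5066 − 1324 = 3742 bp
  5721 − 5066 = 655 bp
  wrap: 6804 − 5721 + 1324 = 2407 bp
Sorted largest to smallest: 3742, 2407, 655 bp.

3742, 2407, 655 bp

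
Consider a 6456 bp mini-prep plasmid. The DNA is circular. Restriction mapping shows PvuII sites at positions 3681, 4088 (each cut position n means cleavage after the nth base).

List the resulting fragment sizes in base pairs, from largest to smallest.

Circular molecule, 2 cuts → 2 fragments:
  4088 − 3681 = 407 bp
  wrap: 6456 − 4088 + 3681 = 6049 bp
Sorted largest to smallest: 6049, 407 bp.

6049, 407 bp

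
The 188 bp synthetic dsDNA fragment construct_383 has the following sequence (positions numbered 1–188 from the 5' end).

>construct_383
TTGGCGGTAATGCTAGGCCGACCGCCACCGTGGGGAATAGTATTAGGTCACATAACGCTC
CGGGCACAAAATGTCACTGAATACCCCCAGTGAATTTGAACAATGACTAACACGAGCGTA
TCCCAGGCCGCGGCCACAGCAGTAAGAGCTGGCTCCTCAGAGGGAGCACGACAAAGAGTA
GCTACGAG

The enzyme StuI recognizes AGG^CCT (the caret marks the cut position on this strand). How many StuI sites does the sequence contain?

0

No occurrence of AGGCCT is present in the sequence.
StuI does not cut: 0 sites.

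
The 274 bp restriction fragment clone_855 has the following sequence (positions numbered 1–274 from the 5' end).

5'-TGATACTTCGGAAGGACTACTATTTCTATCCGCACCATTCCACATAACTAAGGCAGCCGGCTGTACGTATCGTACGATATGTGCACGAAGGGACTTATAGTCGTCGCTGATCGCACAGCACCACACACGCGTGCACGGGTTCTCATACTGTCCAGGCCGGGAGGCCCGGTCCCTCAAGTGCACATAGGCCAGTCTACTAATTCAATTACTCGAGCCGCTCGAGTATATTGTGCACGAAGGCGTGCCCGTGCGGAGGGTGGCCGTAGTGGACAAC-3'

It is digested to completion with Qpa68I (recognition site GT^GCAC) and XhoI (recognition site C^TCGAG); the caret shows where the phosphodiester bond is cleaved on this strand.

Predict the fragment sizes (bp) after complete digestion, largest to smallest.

82, 50, 47, 43, 30, 13, 9 bp

Qpa68I sites (GTGCAC) start at positions 81, 131, 178, 230.
Qpa68I cuts after base 2 of each site, so after positions 82, 132, 179, 231.
XhoI sites (CTCGAG) start at positions 209, 218.
XhoI cuts after the first base of each site, so after positions 209, 218.
Combined cut positions: 82, 132, 179, 209, 218, 231.
Linear molecule, 6 cuts → 7 fragments:
  1–82 → 82 bp
  83–132 → 50 bp
  133–179 → 47 bp
  180–209 → 30 bp
  210–218 → 9 bp
  219–231 → 13 bp
  232–274 → 43 bp
Sorted largest to smallest: 82, 50, 47, 43, 30, 13, 9 bp.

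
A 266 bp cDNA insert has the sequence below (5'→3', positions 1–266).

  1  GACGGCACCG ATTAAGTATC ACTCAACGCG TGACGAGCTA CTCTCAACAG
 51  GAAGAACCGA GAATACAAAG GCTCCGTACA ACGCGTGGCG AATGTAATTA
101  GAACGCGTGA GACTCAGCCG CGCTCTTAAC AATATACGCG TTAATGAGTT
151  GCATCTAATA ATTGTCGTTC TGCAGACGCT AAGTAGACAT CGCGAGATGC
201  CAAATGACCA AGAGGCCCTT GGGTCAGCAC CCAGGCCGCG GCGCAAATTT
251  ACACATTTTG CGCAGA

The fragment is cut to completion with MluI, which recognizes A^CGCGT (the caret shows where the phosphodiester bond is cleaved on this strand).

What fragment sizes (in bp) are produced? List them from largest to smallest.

130, 55, 33, 26, 22 bp

MluI sites (ACGCGT) start at positions 26, 81, 103, 136.
MluI cuts after the first base of each site, so after positions 26, 81, 103, 136.
Linear molecule, 4 cuts → 5 fragments:
  1–26 → 26 bp
  27–81 → 55 bp
  82–103 → 22 bp
  104–136 → 33 bp
  137–266 → 130 bp
Sorted largest to smallest: 130, 55, 33, 26, 22 bp.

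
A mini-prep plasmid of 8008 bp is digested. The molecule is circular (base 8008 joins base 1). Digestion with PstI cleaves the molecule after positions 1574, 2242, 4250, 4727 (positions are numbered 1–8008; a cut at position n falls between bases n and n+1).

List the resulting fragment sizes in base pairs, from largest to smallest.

4855, 2008, 668, 477 bp

Circular molecule, 4 cuts → 4 fragments:
  2242 − 1574 = 668 bp
  4250 − 2242 = 2008 bp
  4727 − 4250 = 477 bp
  wrap: 8008 − 4727 + 1574 = 4855 bp
Sorted largest to smallest: 4855, 2008, 668, 477 bp.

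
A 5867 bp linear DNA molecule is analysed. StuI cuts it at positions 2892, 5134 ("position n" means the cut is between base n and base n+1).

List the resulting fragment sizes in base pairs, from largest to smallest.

2892, 2242, 733 bp

Linear molecule, 2 cuts → 3 fragments:
  2892 − 0 = 2892 bp
  5134 − 2892 = 2242 bp
  5867 − 5134 = 733 bp
Sorted largest to smallest: 2892, 2242, 733 bp.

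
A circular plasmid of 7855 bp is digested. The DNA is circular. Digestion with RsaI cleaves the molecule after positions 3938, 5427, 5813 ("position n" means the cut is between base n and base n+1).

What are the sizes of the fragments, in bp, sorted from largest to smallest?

Circular molecule, 3 cuts → 3 fragments:
  5427 − 3938 = 1489 bp
  5813 − 5427 = 386 bp
  wrap: 7855 − 5813 + 3938 = 5980 bp
Sorted largest to smallest: 5980, 1489, 386 bp.

5980, 1489, 386 bp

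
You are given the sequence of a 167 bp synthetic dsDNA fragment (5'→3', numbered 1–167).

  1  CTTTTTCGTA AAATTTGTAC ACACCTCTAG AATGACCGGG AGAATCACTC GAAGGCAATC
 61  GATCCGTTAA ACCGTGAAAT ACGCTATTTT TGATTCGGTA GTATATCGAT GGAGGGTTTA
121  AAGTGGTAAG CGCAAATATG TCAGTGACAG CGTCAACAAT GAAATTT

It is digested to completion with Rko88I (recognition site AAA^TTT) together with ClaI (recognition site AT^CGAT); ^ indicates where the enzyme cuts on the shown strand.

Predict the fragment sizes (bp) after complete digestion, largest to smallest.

58, 47, 46, 13, 3 bp

Rko88I sites (AAATTT) start at positions 11, 162.
Rko88I cuts after base 3 of each site, so after positions 13, 164.
ClaI sites (ATCGAT) start at positions 58, 105.
ClaI cuts after base 2 of each site, so after positions 59, 106.
Combined cut positions: 13, 59, 106, 164.
Linear molecule, 4 cuts → 5 fragments:
  1–13 → 13 bp
  14–59 → 46 bp
  60–106 → 47 bp
  107–164 → 58 bp
  165–167 → 3 bp
Sorted largest to smallest: 58, 47, 46, 13, 3 bp.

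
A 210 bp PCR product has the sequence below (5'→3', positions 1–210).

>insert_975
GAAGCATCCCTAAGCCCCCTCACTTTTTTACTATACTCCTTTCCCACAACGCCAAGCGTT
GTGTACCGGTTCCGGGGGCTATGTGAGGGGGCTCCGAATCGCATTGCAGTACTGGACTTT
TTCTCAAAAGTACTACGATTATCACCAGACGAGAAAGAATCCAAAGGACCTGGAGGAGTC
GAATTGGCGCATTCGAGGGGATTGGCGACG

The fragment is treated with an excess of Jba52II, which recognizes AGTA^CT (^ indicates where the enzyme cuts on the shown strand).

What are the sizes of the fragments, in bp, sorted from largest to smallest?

Jba52II sites (AGTACT) start at positions 108, 129.
Jba52II cuts after base 4 of each site, so after positions 111, 132.
Linear molecule, 2 cuts → 3 fragments:
  1–111 → 111 bp
  112–132 → 21 bp
  133–210 → 78 bp
Sorted largest to smallest: 111, 78, 21 bp.

111, 78, 21 bp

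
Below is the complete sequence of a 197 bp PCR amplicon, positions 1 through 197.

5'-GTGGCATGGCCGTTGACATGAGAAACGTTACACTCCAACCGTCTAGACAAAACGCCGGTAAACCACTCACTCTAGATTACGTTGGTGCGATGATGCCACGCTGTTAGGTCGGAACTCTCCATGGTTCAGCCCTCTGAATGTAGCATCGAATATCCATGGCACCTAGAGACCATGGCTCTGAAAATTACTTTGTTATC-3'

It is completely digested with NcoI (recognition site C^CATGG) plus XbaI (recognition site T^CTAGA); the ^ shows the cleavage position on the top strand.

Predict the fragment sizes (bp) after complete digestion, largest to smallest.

48, 42, 35, 29, 27, 16 bp

NcoI sites (CCATGG) start at positions 119, 154, 170.
NcoI cuts after the first base of each site, so after positions 119, 154, 170.
XbaI sites (TCTAGA) start at positions 42, 71.
XbaI cuts after the first base of each site, so after positions 42, 71.
Combined cut positions: 42, 71, 119, 154, 170.
Linear molecule, 5 cuts → 6 fragments:
  1–42 → 42 bp
  43–71 → 29 bp
  72–119 → 48 bp
  120–154 → 35 bp
  155–170 → 16 bp
  171–197 → 27 bp
Sorted largest to smallest: 48, 42, 35, 29, 27, 16 bp.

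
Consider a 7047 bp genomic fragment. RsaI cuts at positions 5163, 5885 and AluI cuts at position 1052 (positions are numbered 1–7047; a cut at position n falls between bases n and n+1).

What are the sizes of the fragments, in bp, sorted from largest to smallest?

4111, 1162, 1052, 722 bp

Combined cut positions (sorted): 1052, 5163, 5885.
Linear molecule, 3 cuts → 4 fragments:
  1052 − 0 = 1052 bp
  5163 − 1052 = 4111 bp
  5885 − 5163 = 722 bp
  7047 − 5885 = 1162 bp
Sorted largest to smallest: 4111, 1162, 1052, 722 bp.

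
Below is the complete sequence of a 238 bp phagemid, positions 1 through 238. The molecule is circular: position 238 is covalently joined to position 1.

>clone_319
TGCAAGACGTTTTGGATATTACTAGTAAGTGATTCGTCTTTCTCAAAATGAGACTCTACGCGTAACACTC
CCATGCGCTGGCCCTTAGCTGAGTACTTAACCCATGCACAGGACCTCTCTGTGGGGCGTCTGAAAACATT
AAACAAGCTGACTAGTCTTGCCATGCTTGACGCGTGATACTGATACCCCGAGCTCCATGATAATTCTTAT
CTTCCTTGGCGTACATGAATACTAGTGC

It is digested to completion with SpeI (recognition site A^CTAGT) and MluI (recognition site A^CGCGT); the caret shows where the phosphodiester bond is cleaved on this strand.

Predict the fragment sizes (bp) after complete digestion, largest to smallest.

93, 61, 37, 28, 19 bp

SpeI sites (ACTAGT) start at positions 21, 151, 231.
SpeI cuts after the first base of each site, so after positions 21, 151, 231.
MluI sites (ACGCGT) start at positions 58, 170.
MluI cuts after the first base of each site, so after positions 58, 170.
Combined cut positions: 21, 58, 151, 170, 231.
Circular molecule, 5 cuts → 5 fragments:
  22–58 → 37 bp
  59–151 → 93 bp
  152–170 → 19 bp
  171–231 → 61 bp
  232–238 then 1–21 → 7 + 21 = 28 bp
Sorted largest to smallest: 93, 61, 37, 28, 19 bp.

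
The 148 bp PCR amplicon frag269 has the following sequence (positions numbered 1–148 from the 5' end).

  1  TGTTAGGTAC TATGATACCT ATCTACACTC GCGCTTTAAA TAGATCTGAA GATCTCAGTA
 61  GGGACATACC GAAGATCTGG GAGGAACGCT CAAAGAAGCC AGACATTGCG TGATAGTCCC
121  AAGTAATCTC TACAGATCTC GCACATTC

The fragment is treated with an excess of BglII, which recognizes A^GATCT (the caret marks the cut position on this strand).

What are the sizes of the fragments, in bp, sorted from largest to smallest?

BglII sites (AGATCT) start at positions 42, 50, 73, 134.
BglII cuts after the first base of each site, so after positions 42, 50, 73, 134.
Linear molecule, 4 cuts → 5 fragments:
  1–42 → 42 bp
  43–50 → 8 bp
  51–73 → 23 bp
  74–134 → 61 bp
  135–148 → 14 bp
Sorted largest to smallest: 61, 42, 23, 14, 8 bp.

61, 42, 23, 14, 8 bp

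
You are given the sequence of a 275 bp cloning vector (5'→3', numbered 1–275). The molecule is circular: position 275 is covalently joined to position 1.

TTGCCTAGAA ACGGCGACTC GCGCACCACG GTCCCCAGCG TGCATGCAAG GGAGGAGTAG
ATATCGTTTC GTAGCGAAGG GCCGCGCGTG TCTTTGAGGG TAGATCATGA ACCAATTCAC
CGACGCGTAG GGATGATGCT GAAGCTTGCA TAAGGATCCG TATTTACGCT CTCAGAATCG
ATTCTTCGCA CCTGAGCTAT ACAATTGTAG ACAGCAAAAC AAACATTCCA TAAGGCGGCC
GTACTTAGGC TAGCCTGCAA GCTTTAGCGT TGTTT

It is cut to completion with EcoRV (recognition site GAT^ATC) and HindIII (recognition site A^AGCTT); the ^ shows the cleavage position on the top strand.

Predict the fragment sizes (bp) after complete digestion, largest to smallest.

The EcoRV site (GATATC) starts at position 60.
EcoRV cuts after base 3 of each site, so after position 62.
HindIII sites (AAGCTT) start at positions 142, 259.
HindIII cuts after the first base of each site, so after positions 142, 259.
Combined cut positions: 62, 142, 259.
Circular molecule, 3 cuts → 3 fragments:
  63–142 → 80 bp
  143–259 → 117 bp
  260–275 then 1–62 → 16 + 62 = 78 bp
Sorted largest to smallest: 117, 80, 78 bp.

117, 80, 78 bp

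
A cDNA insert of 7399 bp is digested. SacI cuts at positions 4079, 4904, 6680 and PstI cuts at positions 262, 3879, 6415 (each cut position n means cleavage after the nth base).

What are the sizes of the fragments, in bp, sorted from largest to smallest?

3617, 1511, 825, 719, 265, 262, 200 bp

Combined cut positions (sorted): 262, 3879, 4079, 4904, 6415, 6680.
Linear molecule, 6 cuts → 7 fragments:
  262 − 0 = 262 bp
  3879 − 262 = 3617 bp
  4079 − 3879 = 200 bp
  4904 − 4079 = 825 bp
  6415 − 4904 = 1511 bp
  6680 − 6415 = 265 bp
  7399 − 6680 = 719 bp
Sorted largest to smallest: 3617, 1511, 825, 719, 265, 262, 200 bp.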